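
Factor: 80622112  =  2^5*37^1*149^1*457^1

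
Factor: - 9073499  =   - 9073499^1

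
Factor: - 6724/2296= - 2^(-1 )*7^( - 1)*41^1= - 41/14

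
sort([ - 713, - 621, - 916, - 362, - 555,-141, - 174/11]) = [ - 916, - 713,  -  621, - 555,-362,-141, - 174/11]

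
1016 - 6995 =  - 5979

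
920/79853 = 920/79853 =0.01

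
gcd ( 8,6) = 2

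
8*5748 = 45984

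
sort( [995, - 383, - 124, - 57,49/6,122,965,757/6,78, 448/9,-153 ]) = [ - 383, -153, - 124, - 57,49/6,448/9, 78, 122,757/6, 965, 995 ]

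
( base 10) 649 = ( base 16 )289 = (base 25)10o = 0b1010001001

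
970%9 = 7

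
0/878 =0  =  0.00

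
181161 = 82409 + 98752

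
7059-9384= - 2325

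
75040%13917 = 5455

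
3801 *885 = 3363885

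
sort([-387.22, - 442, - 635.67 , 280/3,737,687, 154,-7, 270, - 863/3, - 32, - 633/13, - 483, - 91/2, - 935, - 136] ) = [ - 935, - 635.67, - 483, - 442, - 387.22, - 863/3, - 136, - 633/13, - 91/2, -32, - 7,280/3, 154,270, 687,737] 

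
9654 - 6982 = 2672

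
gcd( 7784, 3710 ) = 14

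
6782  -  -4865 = 11647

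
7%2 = 1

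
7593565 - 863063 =6730502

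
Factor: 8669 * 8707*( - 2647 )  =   - 199798162001 = - 2647^1 *8669^1*8707^1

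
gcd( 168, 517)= 1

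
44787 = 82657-37870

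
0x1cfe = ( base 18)14g6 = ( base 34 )6EA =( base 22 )f78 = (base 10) 7422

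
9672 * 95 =918840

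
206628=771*268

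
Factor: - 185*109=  - 5^1 * 37^1*109^1= -20165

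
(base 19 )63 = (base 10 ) 117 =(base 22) 57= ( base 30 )3R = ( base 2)1110101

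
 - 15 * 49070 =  - 736050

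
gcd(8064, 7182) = 126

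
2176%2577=2176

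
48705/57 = 16235/19= 854.47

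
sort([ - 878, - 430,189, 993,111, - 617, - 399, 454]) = [ - 878, - 617, - 430,  -  399 , 111,189 , 454,993]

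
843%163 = 28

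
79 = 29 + 50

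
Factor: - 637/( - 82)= 2^(-1 )*7^2*13^1*41^(-1) 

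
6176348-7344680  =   - 1168332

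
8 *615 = 4920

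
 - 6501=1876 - 8377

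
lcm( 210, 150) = 1050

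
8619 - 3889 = 4730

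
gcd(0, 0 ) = 0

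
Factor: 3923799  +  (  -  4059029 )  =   - 135230 = - 2^1*5^1*13523^1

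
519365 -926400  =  - 407035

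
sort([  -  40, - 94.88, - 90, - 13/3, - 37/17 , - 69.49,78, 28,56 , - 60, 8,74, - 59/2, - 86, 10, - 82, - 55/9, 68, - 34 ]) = [ -94.88, - 90, - 86, - 82, - 69.49, - 60,- 40, - 34, - 59/2, - 55/9, - 13/3, - 37/17,8, 10,28, 56, 68,74, 78] 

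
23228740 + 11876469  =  35105209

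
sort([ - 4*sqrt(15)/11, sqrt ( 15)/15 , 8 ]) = [  -  4*sqrt( 15)/11,sqrt( 15) /15, 8]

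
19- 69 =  - 50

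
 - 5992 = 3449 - 9441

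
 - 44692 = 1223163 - 1267855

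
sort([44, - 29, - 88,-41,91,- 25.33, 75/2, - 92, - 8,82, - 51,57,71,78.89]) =[ - 92, - 88,- 51,-41, - 29,- 25.33, - 8,75/2,44,57, 71,78.89,82 , 91] 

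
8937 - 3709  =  5228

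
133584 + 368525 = 502109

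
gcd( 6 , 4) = 2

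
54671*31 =1694801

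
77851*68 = 5293868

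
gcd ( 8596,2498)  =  2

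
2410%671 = 397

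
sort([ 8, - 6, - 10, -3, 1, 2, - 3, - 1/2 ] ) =[ - 10, - 6,- 3, - 3, - 1/2, 1 , 2, 8] 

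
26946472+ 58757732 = 85704204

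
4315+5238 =9553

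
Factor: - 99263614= - 2^1*419^1*118453^1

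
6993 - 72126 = - 65133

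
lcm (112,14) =112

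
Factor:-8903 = - 29^1*307^1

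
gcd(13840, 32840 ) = 40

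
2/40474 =1/20237= 0.00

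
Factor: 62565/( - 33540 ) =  - 2^( - 2)*13^ ( - 1 )*97^1  =  - 97/52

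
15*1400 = 21000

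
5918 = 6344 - 426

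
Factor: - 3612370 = -2^1 * 5^1*  361237^1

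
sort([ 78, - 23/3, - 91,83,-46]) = [ - 91, - 46, - 23/3,78,  83 ]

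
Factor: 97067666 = 2^1*101^1*480533^1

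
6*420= 2520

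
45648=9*5072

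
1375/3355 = 25/61= 0.41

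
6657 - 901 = 5756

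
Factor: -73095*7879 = -3^1  *5^1*11^1*443^1*7879^1 = - 575915505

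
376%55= 46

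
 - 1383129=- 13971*99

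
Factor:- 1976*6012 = -2^5*3^2*13^1*19^1*167^1  =  - 11879712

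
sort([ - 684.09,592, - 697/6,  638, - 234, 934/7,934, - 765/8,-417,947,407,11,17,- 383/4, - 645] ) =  [ -684.09,-645, - 417, - 234,- 697/6,- 383/4,- 765/8,11,17, 934/7,407,592,638, 934, 947] 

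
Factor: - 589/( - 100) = 2^( - 2)*5^( - 2 )*19^1*31^1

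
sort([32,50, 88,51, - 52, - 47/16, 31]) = [ - 52,-47/16, 31, 32, 50 , 51 , 88 ] 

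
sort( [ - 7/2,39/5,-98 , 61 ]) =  [ - 98, - 7/2,  39/5, 61] 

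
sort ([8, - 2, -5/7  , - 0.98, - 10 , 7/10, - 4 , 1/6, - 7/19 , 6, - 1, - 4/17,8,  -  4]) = [-10,-4, - 4, - 2, - 1, - 0.98, - 5/7, - 7/19, - 4/17,1/6,7/10, 6, 8, 8] 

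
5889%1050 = 639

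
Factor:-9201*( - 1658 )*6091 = 2^1*3^1 *829^1 *3067^1*6091^1 = 92919776478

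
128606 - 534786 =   -  406180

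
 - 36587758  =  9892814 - 46480572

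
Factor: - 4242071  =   - 31^1*136841^1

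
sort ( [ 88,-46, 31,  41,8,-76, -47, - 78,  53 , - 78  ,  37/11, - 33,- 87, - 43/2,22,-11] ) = [ - 87, - 78, - 78, - 76, - 47, - 46,-33, -43/2, - 11,  37/11, 8, 22 , 31,41 , 53,88]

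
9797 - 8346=1451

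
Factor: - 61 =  - 61^1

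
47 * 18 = 846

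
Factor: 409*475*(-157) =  - 5^2 * 19^1 * 157^1* 409^1 =-30501175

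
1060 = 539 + 521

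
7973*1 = 7973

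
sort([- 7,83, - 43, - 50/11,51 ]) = [ - 43, - 7, - 50/11,51,83 ] 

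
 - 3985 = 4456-8441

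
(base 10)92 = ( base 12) 78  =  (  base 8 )134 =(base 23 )40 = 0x5c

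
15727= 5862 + 9865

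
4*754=3016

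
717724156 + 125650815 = 843374971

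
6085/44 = 138 + 13/44  =  138.30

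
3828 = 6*638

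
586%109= 41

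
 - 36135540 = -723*49980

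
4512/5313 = 1504/1771 = 0.85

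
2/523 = 2/523 = 0.00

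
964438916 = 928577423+35861493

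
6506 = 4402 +2104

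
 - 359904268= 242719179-602623447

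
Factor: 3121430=2^1*5^1*13^2 * 1847^1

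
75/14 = 5+5/14 = 5.36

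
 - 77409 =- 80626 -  - 3217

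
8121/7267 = 1 + 854/7267 = 1.12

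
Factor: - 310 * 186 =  - 2^2 * 3^1  *  5^1*31^2 = - 57660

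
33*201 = 6633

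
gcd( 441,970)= 1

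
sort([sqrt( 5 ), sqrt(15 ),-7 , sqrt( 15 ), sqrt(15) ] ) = [ - 7,  sqrt(5 ), sqrt( 15), sqrt( 15), sqrt( 15 )]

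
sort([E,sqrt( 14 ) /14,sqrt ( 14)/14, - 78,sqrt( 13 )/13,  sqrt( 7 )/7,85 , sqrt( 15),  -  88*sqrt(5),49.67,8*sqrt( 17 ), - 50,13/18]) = [ - 88*sqrt( 5 ),-78, - 50, sqrt( 14) /14,sqrt (14 )/14 , sqrt( 13 )/13,sqrt( 7 ) /7,13/18,E,sqrt ( 15),8*sqrt (17),49.67,85 ] 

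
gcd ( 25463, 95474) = 1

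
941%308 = 17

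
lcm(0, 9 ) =0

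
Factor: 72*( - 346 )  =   - 2^4*3^2*173^1 = -24912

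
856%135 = 46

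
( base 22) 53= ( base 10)113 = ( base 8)161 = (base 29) 3q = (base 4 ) 1301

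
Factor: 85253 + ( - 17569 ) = 67684=2^2*16921^1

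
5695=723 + 4972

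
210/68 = 3 + 3/34 =3.09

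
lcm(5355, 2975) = 26775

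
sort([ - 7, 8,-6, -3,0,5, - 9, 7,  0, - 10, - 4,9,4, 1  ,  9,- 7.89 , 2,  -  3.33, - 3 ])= [  -  10, - 9,  -  7.89,- 7,  -  6,  -  4,  -  3.33, - 3,  -  3, 0,0, 1, 2, 4, 5,7, 8 , 9, 9] 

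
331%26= 19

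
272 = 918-646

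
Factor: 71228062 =2^1 * 17^1*2094943^1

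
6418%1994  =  436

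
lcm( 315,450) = 3150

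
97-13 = 84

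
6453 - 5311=1142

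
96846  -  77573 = 19273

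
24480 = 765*32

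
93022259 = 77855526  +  15166733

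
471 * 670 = 315570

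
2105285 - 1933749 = 171536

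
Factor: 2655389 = 11^1*283^1*853^1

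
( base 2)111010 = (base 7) 112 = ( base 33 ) 1p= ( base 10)58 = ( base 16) 3A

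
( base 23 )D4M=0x1B4F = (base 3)100120221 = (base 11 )5286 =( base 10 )6991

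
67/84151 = 67/84151  =  0.00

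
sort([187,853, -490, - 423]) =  [ - 490 , - 423,187,853 ] 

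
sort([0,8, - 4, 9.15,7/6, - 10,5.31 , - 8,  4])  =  [ - 10, - 8, - 4,0,7/6,4,5.31, 8,9.15]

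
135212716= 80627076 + 54585640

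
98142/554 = 177 + 42/277 = 177.15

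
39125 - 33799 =5326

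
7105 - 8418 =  - 1313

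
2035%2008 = 27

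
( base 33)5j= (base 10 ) 184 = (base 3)20211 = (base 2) 10111000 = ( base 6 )504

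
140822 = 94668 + 46154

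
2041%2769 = 2041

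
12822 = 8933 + 3889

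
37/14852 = 37/14852 = 0.00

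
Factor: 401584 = 2^4*19^1*1321^1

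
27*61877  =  1670679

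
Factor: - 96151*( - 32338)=3109331038   =  2^1*11^1*19^1*23^1*37^1*8741^1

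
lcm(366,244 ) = 732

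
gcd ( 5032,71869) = 1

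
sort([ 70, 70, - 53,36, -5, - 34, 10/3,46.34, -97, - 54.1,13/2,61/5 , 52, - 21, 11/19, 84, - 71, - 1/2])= [ - 97, - 71, - 54.1, - 53,- 34, - 21, - 5, - 1/2, 11/19, 10/3 , 13/2,61/5 , 36,46.34,52,70,70,84 ] 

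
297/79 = 3 + 60/79= 3.76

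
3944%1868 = 208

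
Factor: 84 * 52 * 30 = 2^5 * 3^2 * 5^1*7^1*13^1 =131040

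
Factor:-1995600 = -2^4*3^1*5^2*1663^1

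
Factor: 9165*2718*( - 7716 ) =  - 192209186520  =  - 2^3*3^4*5^1*13^1*47^1 * 151^1* 643^1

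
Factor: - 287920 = -2^4*5^1*59^1*61^1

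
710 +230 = 940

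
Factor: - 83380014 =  -2^1 * 3^2*23^1*201401^1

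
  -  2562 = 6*(-427)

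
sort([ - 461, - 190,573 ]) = [  -  461, - 190,573]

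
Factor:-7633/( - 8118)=2^( - 1) *3^(-2)*11^( - 1)*17^1*41^ ( - 1)*449^1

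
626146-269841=356305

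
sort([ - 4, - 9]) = [ - 9, - 4 ] 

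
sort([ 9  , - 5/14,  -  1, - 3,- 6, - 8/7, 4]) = [ - 6, - 3,- 8/7, - 1, -5/14, 4 , 9 ] 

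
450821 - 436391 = 14430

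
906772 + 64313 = 971085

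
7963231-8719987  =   - 756756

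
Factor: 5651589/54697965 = 5^(  -  1 )*7^( - 2 )*61^1*89^1*347^1*74419^(  -  1 ) = 1883863/18232655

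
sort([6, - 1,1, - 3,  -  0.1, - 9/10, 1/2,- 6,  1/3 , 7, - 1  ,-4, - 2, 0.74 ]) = [ - 6 ,  -  4,-3,-2 , - 1, - 1, -9/10, - 0.1,1/3, 1/2,0.74,  1,6,7 ]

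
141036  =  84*1679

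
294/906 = 49/151= 0.32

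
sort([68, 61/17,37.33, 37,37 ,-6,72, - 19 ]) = [-19,-6, 61/17,37,37,37.33, 68,72]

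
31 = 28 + 3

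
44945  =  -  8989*(-5)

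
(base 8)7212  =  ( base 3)12002212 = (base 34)37G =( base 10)3722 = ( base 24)6B2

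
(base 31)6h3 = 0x1898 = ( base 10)6296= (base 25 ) A1L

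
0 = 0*6844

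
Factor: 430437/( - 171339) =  - 41^( - 1 )*103^1 = - 103/41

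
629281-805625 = -176344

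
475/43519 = 475/43519= 0.01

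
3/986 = 3/986 = 0.00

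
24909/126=8303/42 = 197.69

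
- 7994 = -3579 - 4415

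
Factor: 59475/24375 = 5^( - 2 )*61^1 = 61/25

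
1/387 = 1/387 = 0.00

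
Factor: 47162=2^1* 23581^1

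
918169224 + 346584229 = 1264753453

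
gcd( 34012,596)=4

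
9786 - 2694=7092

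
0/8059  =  0 = 0.00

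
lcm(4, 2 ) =4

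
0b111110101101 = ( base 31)45e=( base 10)4013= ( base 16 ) FAD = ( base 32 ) 3td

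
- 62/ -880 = 31/440  =  0.07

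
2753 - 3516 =- 763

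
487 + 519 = 1006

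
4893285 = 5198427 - 305142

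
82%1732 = 82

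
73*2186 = 159578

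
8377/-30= - 280 + 23/30 = - 279.23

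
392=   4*98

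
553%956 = 553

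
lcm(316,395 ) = 1580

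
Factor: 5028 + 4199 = 9227 = 9227^1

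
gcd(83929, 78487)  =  1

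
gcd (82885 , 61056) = 1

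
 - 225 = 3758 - 3983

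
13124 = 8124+5000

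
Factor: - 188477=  - 41^1*4597^1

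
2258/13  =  173 + 9/13 = 173.69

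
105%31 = 12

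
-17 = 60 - 77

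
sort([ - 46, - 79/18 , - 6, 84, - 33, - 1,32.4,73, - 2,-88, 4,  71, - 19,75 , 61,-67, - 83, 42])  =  [ - 88, - 83, - 67,  -  46, - 33, - 19, - 6, - 79/18  , - 2, - 1, 4, 32.4, 42,61, 71, 73,  75, 84]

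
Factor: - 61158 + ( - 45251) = - 106409= - 97^1*1097^1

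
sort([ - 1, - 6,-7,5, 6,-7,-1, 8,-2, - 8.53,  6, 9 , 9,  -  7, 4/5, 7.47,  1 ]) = [- 8.53, - 7,-7, - 7, - 6,-2,-1, - 1,  4/5,1,5,6,6, 7.47, 8, 9, 9]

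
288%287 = 1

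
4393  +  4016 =8409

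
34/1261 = 34/1261 = 0.03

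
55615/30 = 1853 + 5/6 = 1853.83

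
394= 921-527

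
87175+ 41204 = 128379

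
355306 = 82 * 4333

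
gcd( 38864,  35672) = 56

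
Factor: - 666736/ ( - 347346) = 2^3*3^( - 2)*7^1 * 23^ ( - 1)*839^( - 1)*5953^1= 333368/173673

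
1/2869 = 1/2869 = 0.00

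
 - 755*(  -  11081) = 8366155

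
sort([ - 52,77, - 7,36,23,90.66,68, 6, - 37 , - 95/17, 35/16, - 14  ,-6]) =[ - 52, - 37,-14 ,-7, - 6, - 95/17, 35/16,6,23,36,68,77,90.66 ] 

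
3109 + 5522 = 8631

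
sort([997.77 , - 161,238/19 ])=[-161,238/19,997.77] 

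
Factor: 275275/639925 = 77/179 = 7^1*11^1 *179^( - 1)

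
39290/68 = 19645/34 = 577.79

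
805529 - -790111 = 1595640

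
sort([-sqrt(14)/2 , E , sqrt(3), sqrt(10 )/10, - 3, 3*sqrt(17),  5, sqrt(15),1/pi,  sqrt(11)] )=[  -  3, - sqrt(14 ) /2 , sqrt(10)/10,1/pi,sqrt(3),E,  sqrt( 11 ),  sqrt( 15 ),  5  ,  3 * sqrt( 17 ) ] 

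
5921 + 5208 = 11129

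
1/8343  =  1/8343  =  0.00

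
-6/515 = -6/515 = - 0.01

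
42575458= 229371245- 186795787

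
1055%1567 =1055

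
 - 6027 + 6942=915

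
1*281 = 281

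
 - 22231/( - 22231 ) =1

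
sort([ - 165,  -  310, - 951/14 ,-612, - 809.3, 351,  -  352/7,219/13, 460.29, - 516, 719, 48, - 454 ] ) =[ - 809.3, - 612,  -  516, - 454, - 310, - 165, - 951/14,-352/7,219/13, 48 , 351,460.29, 719]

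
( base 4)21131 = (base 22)15B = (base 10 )605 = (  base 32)it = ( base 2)1001011101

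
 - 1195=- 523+  -  672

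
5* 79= 395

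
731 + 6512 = 7243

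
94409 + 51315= 145724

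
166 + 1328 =1494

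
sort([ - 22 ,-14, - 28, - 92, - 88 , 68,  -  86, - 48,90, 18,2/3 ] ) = [ - 92,  -  88, - 86,-48, - 28, - 22 , - 14,2/3, 18 , 68,90]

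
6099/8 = 6099/8 = 762.38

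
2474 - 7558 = - 5084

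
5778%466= 186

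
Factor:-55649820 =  - 2^2*3^1*5^1*927497^1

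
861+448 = 1309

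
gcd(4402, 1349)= 71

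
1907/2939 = 1907/2939  =  0.65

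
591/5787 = 197/1929 =0.10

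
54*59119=3192426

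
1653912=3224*513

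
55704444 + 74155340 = 129859784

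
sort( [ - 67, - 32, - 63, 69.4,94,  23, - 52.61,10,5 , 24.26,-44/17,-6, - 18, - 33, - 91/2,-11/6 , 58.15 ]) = [ - 67,-63, - 52.61, - 91/2, - 33,-32, - 18, - 6, - 44/17, - 11/6,5,10, 23,24.26,58.15,69.4,94]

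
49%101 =49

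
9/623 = 9/623 = 0.01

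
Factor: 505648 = 2^4*  11^1*13^2*17^1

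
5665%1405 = 45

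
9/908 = 9/908 = 0.01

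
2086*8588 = 17914568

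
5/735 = 1/147 =0.01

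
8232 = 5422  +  2810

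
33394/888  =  37 + 269/444 = 37.61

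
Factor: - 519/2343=-11^( - 1)*71^(-1)*173^1 = - 173/781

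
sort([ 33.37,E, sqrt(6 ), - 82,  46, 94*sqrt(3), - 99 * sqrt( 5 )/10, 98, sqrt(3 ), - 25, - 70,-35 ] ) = [ - 82, - 70, - 35, -25, - 99* sqrt(5 ) /10  ,  sqrt ( 3 ), sqrt( 6),E,33.37, 46, 98, 94*sqrt( 3 ) ] 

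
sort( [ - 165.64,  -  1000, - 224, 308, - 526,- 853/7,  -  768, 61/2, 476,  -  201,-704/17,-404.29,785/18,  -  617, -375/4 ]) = [  -  1000,  -  768, - 617, - 526, - 404.29,  -  224,  -  201, - 165.64, - 853/7  ,-375/4, -704/17, 61/2,785/18, 308, 476 ] 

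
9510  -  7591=1919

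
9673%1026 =439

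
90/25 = 3 + 3/5 = 3.60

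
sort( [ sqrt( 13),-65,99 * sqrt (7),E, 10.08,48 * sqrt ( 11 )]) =[ - 65,E,sqrt(13) , 10.08, 48 * sqrt (11) , 99 *sqrt(7)] 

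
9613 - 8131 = 1482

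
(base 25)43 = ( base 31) 3a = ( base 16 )67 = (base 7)205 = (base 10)103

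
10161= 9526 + 635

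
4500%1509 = 1482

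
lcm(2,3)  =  6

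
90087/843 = 106 + 243/281=106.86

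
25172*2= 50344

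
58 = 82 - 24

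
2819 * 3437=9688903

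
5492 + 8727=14219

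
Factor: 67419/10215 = 33/5=3^1*5^( - 1)*11^1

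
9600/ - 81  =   - 3200/27  =  -118.52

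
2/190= 1/95 = 0.01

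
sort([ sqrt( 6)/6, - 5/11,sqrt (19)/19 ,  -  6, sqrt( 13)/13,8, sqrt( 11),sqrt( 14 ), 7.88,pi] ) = [ - 6, - 5/11,sqrt(19 )/19, sqrt( 13)/13,sqrt( 6)/6, pi,  sqrt(11),sqrt( 14), 7.88, 8]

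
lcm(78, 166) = 6474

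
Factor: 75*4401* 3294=1087267050 = 2^1*3^7*5^2*61^1*163^1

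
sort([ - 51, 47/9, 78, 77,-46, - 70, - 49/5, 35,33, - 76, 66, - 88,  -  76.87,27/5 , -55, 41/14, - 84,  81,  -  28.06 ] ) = [ - 88,-84, -76.87, - 76 , - 70, - 55,  -  51,  -  46, - 28.06, - 49/5,  41/14, 47/9,27/5, 33,35  ,  66, 77, 78, 81 ]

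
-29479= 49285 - 78764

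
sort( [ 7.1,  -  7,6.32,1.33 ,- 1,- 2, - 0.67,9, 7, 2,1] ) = [ - 7, - 2, - 1, - 0.67, 1,1.33, 2, 6.32, 7, 7.1, 9]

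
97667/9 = 10851 + 8/9 = 10851.89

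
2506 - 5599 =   -  3093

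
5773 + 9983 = 15756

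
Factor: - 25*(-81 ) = 3^4*5^2=2025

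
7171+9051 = 16222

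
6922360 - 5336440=1585920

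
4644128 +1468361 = 6112489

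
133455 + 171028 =304483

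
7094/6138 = 3547/3069 = 1.16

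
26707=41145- 14438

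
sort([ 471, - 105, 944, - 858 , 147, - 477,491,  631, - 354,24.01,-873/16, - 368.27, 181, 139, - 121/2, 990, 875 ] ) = [ - 858,-477, - 368.27, - 354, - 105, - 121/2 , - 873/16, 24.01, 139 , 147,181,  471,  491,  631,875,944, 990] 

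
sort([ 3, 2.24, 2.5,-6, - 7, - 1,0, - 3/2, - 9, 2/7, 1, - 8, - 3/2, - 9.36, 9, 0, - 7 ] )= [-9.36 , - 9, - 8, - 7,- 7, - 6, - 3/2, - 3/2, - 1, 0,0, 2/7,1,  2.24,  2.5, 3, 9] 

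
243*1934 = 469962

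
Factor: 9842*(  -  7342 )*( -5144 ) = 371705254816 = 2^5*  7^1*19^1*37^1*643^1*3671^1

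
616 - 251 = 365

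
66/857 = 66/857 = 0.08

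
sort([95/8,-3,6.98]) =[ - 3,6.98, 95/8 ] 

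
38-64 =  - 26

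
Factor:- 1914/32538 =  - 17^( - 1 ) = - 1/17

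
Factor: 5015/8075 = 5^ ( - 1)*19^( - 1 )*59^1=59/95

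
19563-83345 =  - 63782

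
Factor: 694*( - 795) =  - 2^1*3^1 *5^1  *  53^1 * 347^1   =  - 551730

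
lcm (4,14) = 28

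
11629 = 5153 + 6476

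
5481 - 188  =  5293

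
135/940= 27/188 = 0.14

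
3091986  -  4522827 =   -  1430841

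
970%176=90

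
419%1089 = 419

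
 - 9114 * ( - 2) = 18228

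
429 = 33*13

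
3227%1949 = 1278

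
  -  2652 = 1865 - 4517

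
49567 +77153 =126720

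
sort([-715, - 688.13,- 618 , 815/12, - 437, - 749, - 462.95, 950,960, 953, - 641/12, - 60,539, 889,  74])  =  [-749,- 715 , - 688.13, - 618,-462.95, - 437, - 60, - 641/12,815/12, 74,539, 889, 950,  953,960]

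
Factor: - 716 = - 2^2*179^1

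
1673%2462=1673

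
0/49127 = 0 = 0.00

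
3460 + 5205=8665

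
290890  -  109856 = 181034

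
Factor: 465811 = 239^1*1949^1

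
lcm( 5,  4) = 20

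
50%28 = 22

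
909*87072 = 79148448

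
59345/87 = 59345/87 = 682.13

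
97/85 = 97/85 = 1.14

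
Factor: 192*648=124416 = 2^9 *3^5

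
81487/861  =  94 + 79/123 = 94.64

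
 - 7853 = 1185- 9038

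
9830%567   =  191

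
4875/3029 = 1 + 142/233 = 1.61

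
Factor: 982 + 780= 2^1 * 881^1 = 1762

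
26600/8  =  3325 = 3325.00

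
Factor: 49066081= 49066081^1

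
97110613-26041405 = 71069208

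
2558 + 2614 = 5172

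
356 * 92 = 32752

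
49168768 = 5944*8272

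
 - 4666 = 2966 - 7632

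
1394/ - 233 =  - 1394/233 =- 5.98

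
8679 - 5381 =3298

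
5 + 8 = 13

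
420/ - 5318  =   - 210/2659 = -0.08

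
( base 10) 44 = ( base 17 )2a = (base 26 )1I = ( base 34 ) 1a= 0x2c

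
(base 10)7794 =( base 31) 83D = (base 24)DCI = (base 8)17162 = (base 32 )7ji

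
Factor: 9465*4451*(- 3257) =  -137213224755 = - 3^1*5^1 * 631^1 *3257^1*4451^1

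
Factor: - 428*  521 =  - 2^2*107^1*521^1 = - 222988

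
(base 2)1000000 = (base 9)71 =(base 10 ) 64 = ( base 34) 1u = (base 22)2k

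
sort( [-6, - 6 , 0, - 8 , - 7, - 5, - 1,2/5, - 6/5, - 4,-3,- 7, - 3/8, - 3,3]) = [- 8,-7,  -  7, - 6, - 6, - 5,-4, - 3, - 3, - 6/5,  -  1, - 3/8, 0,  2/5, 3] 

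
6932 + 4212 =11144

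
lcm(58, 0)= 0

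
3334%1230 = 874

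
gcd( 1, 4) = 1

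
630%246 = 138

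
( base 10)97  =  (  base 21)4D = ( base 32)31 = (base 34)2T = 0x61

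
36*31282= 1126152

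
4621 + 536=5157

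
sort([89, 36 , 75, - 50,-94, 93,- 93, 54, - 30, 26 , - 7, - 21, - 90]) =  [-94,-93, -90, - 50, - 30,-21, - 7, 26, 36 , 54,  75, 89, 93 ] 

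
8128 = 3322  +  4806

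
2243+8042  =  10285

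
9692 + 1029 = 10721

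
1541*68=104788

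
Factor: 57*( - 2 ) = -2^1*3^1 * 19^1  =  -114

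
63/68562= 7/7618 = 0.00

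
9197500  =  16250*566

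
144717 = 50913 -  - 93804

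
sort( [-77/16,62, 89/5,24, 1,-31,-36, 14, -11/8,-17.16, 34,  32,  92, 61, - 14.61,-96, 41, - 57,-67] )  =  [-96, - 67, - 57, - 36, - 31, - 17.16, - 14.61,-77/16, - 11/8,  1 , 14, 89/5, 24 , 32, 34, 41,61, 62, 92 ] 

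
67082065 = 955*70243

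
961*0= 0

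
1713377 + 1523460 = 3236837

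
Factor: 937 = 937^1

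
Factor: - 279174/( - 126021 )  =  2^1*17^1*23^1*353^(  -  1) = 782/353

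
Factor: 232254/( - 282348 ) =  -  2^( - 1)*3^1*17^1*31^ ( - 1 )  =  - 51/62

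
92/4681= 92/4681 = 0.02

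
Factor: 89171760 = 2^4*3^1 * 5^1 * 371549^1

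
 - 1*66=-66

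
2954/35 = 422/5  =  84.40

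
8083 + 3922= 12005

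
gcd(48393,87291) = 9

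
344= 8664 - 8320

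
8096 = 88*92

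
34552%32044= 2508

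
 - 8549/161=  - 54 + 145/161 =- 53.10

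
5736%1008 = 696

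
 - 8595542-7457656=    - 16053198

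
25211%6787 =4850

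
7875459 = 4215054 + 3660405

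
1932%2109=1932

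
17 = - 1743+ 1760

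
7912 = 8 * 989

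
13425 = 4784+8641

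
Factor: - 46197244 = - 2^2*1931^1*5981^1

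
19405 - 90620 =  - 71215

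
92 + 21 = 113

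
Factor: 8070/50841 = 10/63 = 2^1 * 3^( - 2)*5^1*7^( - 1)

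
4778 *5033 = 24047674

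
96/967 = 96/967= 0.10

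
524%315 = 209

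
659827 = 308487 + 351340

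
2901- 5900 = - 2999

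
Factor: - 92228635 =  - 5^1*18445727^1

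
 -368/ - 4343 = 368/4343 = 0.08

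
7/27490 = 7/27490   =  0.00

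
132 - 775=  - 643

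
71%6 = 5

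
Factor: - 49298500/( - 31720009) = 2^2*5^3 * 883^( - 1 )*35923^( - 1)*98597^1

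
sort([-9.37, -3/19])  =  [ - 9.37, - 3/19 ]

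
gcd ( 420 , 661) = 1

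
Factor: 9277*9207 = 85413339 = 3^3  *  11^1*31^1*9277^1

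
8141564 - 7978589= 162975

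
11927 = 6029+5898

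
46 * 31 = 1426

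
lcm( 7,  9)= 63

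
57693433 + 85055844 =142749277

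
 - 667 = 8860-9527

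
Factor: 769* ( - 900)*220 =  - 2^4 *3^2 * 5^3*11^1*769^1 = - 152262000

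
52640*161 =8475040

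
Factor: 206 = 2^1*103^1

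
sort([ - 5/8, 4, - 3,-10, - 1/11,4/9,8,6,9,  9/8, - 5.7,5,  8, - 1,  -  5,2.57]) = [ - 10, - 5.7, - 5, - 3 , - 1,-5/8, - 1/11,  4/9,  9/8,2.57 , 4, 5 , 6,  8 , 8,9 ]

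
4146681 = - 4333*( - 957 ) 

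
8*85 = 680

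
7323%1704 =507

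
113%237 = 113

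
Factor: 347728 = 2^4*103^1*211^1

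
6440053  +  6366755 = 12806808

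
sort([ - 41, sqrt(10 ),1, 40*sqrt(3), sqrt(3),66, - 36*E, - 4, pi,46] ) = [ - 36*E, - 41, - 4,1, sqrt (3 ),pi , sqrt(10 ), 46, 66,40 * sqrt ( 3 ) ]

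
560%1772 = 560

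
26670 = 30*889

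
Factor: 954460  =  2^2 * 5^1*13^1*3671^1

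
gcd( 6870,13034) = 2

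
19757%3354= 2987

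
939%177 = 54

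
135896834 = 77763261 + 58133573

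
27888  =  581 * 48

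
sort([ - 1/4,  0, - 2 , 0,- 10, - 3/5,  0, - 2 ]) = [ - 10,  -  2, - 2, - 3/5, - 1/4,0, 0,0 ] 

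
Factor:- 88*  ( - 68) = 2^5*11^1*17^1 = 5984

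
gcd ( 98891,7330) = 1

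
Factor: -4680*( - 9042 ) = 2^4*3^3 *5^1*11^1*13^1*137^1= 42316560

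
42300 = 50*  846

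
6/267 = 2/89= 0.02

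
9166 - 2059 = 7107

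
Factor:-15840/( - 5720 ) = 2^2*3^2*13^(  -  1 ) = 36/13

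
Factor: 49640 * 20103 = 997912920=2^3 * 3^1*5^1*17^1 * 73^1 * 6701^1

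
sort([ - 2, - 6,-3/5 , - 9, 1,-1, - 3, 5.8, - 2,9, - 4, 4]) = [-9, - 6, - 4, - 3, - 2, - 2, - 1, - 3/5,1, 4,  5.8,  9]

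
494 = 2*247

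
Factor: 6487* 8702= 56449874 = 2^1*13^1*19^1*229^1 * 499^1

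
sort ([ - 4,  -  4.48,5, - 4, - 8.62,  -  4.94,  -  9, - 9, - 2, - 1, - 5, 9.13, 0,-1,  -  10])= [-10,-9, - 9, - 8.62, - 5, -4.94, - 4.48, - 4, - 4, - 2,-1, - 1, 0 , 5,9.13 ]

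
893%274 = 71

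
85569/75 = 1140 + 23/25 = 1140.92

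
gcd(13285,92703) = 1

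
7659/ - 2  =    -  7659/2  =  -  3829.50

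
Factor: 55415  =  5^1 * 11083^1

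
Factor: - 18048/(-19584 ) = 47/51  =  3^( - 1)*17^ ( - 1)*47^1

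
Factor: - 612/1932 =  - 51/161 = - 3^1*7^(-1 )*17^1 * 23^( -1)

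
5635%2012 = 1611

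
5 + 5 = 10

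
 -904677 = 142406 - 1047083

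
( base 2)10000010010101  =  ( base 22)h53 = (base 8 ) 20225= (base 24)EBD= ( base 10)8341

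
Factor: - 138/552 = - 2^( -2) = -1/4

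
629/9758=37/574 = 0.06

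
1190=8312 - 7122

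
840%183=108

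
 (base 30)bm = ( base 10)352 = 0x160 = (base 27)D1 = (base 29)c4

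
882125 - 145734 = 736391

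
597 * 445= 265665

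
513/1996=513/1996 = 0.26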